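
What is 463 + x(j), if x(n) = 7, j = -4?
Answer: 470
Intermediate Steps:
463 + x(j) = 463 + 7 = 470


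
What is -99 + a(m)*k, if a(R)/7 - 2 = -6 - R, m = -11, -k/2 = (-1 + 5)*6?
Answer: -2451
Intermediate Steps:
k = -48 (k = -2*(-1 + 5)*6 = -8*6 = -2*24 = -48)
a(R) = -28 - 7*R (a(R) = 14 + 7*(-6 - R) = 14 + (-42 - 7*R) = -28 - 7*R)
-99 + a(m)*k = -99 + (-28 - 7*(-11))*(-48) = -99 + (-28 + 77)*(-48) = -99 + 49*(-48) = -99 - 2352 = -2451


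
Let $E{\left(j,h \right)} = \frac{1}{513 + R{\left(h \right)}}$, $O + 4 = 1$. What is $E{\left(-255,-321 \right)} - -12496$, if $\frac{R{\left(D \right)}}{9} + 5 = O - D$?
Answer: $\frac{41611681}{3330} \approx 12496.0$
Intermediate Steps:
$O = -3$ ($O = -4 + 1 = -3$)
$R{\left(D \right)} = -72 - 9 D$ ($R{\left(D \right)} = -45 + 9 \left(-3 - D\right) = -45 - \left(27 + 9 D\right) = -72 - 9 D$)
$E{\left(j,h \right)} = \frac{1}{441 - 9 h}$ ($E{\left(j,h \right)} = \frac{1}{513 - \left(72 + 9 h\right)} = \frac{1}{441 - 9 h}$)
$E{\left(-255,-321 \right)} - -12496 = - \frac{1}{-441 + 9 \left(-321\right)} - -12496 = - \frac{1}{-441 - 2889} + 12496 = - \frac{1}{-3330} + 12496 = \left(-1\right) \left(- \frac{1}{3330}\right) + 12496 = \frac{1}{3330} + 12496 = \frac{41611681}{3330}$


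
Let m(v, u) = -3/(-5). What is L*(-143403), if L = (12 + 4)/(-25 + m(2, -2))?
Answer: 5736120/61 ≈ 94035.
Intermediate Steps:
m(v, u) = ⅗ (m(v, u) = -3*(-⅕) = ⅗)
L = -40/61 (L = (12 + 4)/(-25 + ⅗) = 16/(-122/5) = 16*(-5/122) = -40/61 ≈ -0.65574)
L*(-143403) = -40/61*(-143403) = 5736120/61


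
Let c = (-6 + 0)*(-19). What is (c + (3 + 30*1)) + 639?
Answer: 786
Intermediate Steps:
c = 114 (c = -6*(-19) = 114)
(c + (3 + 30*1)) + 639 = (114 + (3 + 30*1)) + 639 = (114 + (3 + 30)) + 639 = (114 + 33) + 639 = 147 + 639 = 786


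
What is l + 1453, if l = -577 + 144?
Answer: 1020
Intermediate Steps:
l = -433
l + 1453 = -433 + 1453 = 1020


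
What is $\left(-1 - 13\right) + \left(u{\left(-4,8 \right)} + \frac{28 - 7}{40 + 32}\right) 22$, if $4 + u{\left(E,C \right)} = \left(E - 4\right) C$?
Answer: $- \frac{18043}{12} \approx -1503.6$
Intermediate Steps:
$u{\left(E,C \right)} = -4 + C \left(-4 + E\right)$ ($u{\left(E,C \right)} = -4 + \left(E - 4\right) C = -4 + \left(-4 + E\right) C = -4 + C \left(-4 + E\right)$)
$\left(-1 - 13\right) + \left(u{\left(-4,8 \right)} + \frac{28 - 7}{40 + 32}\right) 22 = \left(-1 - 13\right) + \left(\left(-4 - 32 + 8 \left(-4\right)\right) + \frac{28 - 7}{40 + 32}\right) 22 = \left(-1 - 13\right) + \left(\left(-4 - 32 - 32\right) + \frac{21}{72}\right) 22 = -14 + \left(-68 + 21 \cdot \frac{1}{72}\right) 22 = -14 + \left(-68 + \frac{7}{24}\right) 22 = -14 - \frac{17875}{12} = - \frac{18043}{12}$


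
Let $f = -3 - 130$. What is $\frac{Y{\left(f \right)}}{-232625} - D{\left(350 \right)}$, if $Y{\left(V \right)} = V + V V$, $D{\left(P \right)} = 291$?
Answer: $- \frac{67711431}{232625} \approx -291.08$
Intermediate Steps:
$f = -133$ ($f = -3 - 130 = -133$)
$Y{\left(V \right)} = V + V^{2}$
$\frac{Y{\left(f \right)}}{-232625} - D{\left(350 \right)} = \frac{\left(-133\right) \left(1 - 133\right)}{-232625} - 291 = \left(-133\right) \left(-132\right) \left(- \frac{1}{232625}\right) - 291 = 17556 \left(- \frac{1}{232625}\right) - 291 = - \frac{17556}{232625} - 291 = - \frac{67711431}{232625}$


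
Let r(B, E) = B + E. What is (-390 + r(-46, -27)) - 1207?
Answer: -1670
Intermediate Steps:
(-390 + r(-46, -27)) - 1207 = (-390 + (-46 - 27)) - 1207 = (-390 - 73) - 1207 = -463 - 1207 = -1670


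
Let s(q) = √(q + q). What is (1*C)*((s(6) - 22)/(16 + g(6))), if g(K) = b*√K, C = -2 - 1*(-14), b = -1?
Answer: -2112/125 - 132*√6/125 + 36*√2/125 + 192*√3/125 ≈ -16.415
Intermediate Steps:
s(q) = √2*√q (s(q) = √(2*q) = √2*√q)
C = 12 (C = -2 + 14 = 12)
g(K) = -√K
(1*C)*((s(6) - 22)/(16 + g(6))) = (1*12)*((√2*√6 - 22)/(16 - √6)) = 12*((2*√3 - 22)/(16 - √6)) = 12*((-22 + 2*√3)/(16 - √6)) = 12*(-22 + 2*√3)/(16 - √6)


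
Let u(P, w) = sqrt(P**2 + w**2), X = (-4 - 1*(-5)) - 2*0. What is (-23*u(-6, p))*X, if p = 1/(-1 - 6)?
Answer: -23*sqrt(1765)/7 ≈ -138.04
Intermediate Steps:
p = -1/7 (p = 1/(-7) = -1/7 ≈ -0.14286)
X = 1 (X = (-4 + 5) + 0 = 1 + 0 = 1)
(-23*u(-6, p))*X = -23*sqrt((-6)**2 + (-1/7)**2)*1 = -23*sqrt(36 + 1/49)*1 = -23*sqrt(1765)/7*1 = -23*sqrt(1765)/7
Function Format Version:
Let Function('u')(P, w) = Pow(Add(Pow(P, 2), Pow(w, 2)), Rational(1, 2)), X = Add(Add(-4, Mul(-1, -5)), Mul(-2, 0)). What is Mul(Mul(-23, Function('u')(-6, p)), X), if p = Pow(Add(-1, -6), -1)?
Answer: Mul(Rational(-23, 7), Pow(1765, Rational(1, 2))) ≈ -138.04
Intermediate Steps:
p = Rational(-1, 7) (p = Pow(-7, -1) = Rational(-1, 7) ≈ -0.14286)
X = 1 (X = Add(Add(-4, 5), 0) = Add(1, 0) = 1)
Mul(Mul(-23, Function('u')(-6, p)), X) = Mul(Mul(-23, Pow(Add(Pow(-6, 2), Pow(Rational(-1, 7), 2)), Rational(1, 2))), 1) = Mul(Mul(-23, Pow(Add(36, Rational(1, 49)), Rational(1, 2))), 1) = Mul(Mul(-23, Pow(Rational(1765, 49), Rational(1, 2))), 1) = Mul(Mul(-23, Mul(Rational(1, 7), Pow(1765, Rational(1, 2)))), 1) = Mul(Mul(Rational(-23, 7), Pow(1765, Rational(1, 2))), 1) = Mul(Rational(-23, 7), Pow(1765, Rational(1, 2)))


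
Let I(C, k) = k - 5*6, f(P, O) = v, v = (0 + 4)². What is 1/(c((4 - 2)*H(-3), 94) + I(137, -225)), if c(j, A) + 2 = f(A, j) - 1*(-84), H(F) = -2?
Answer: -1/157 ≈ -0.0063694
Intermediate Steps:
v = 16 (v = 4² = 16)
f(P, O) = 16
c(j, A) = 98 (c(j, A) = -2 + (16 - 1*(-84)) = -2 + (16 + 84) = -2 + 100 = 98)
I(C, k) = -30 + k (I(C, k) = k - 30 = -30 + k)
1/(c((4 - 2)*H(-3), 94) + I(137, -225)) = 1/(98 + (-30 - 225)) = 1/(98 - 255) = 1/(-157) = -1/157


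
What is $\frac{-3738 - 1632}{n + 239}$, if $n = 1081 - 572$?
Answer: $- \frac{2685}{374} \approx -7.1791$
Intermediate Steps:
$n = 509$ ($n = 1081 - 572 = 509$)
$\frac{-3738 - 1632}{n + 239} = \frac{-3738 - 1632}{509 + 239} = - \frac{5370}{748} = \left(-5370\right) \frac{1}{748} = - \frac{2685}{374}$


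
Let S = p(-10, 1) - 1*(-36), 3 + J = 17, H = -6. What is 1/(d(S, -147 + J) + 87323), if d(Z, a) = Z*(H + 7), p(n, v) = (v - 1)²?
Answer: 1/87359 ≈ 1.1447e-5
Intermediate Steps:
p(n, v) = (-1 + v)²
J = 14 (J = -3 + 17 = 14)
S = 36 (S = (-1 + 1)² - 1*(-36) = 0² + 36 = 0 + 36 = 36)
d(Z, a) = Z (d(Z, a) = Z*(-6 + 7) = Z*1 = Z)
1/(d(S, -147 + J) + 87323) = 1/(36 + 87323) = 1/87359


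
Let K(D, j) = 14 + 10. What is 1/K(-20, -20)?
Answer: 1/24 ≈ 0.041667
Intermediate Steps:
K(D, j) = 24
1/K(-20, -20) = 1/24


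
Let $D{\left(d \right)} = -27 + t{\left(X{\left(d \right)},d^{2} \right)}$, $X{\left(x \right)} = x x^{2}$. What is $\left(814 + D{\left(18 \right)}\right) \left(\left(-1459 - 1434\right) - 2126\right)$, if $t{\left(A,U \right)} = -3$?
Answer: $-3934896$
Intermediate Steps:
$X{\left(x \right)} = x^{3}$
$D{\left(d \right)} = -30$ ($D{\left(d \right)} = -27 - 3 = -30$)
$\left(814 + D{\left(18 \right)}\right) \left(\left(-1459 - 1434\right) - 2126\right) = \left(814 - 30\right) \left(\left(-1459 - 1434\right) - 2126\right) = 784 \left(\left(-1459 - 1434\right) - 2126\right) = 784 \left(-2893 - 2126\right) = 784 \left(-5019\right) = -3934896$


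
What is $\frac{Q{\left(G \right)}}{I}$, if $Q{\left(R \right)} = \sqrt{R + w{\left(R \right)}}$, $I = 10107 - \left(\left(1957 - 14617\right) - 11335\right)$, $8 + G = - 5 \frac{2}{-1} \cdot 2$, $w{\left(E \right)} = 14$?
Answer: $\frac{\sqrt{26}}{34102} \approx 0.00014952$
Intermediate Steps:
$G = 12$ ($G = -8 + - 5 \frac{2}{-1} \cdot 2 = -8 + - 5 \cdot 2 \left(-1\right) 2 = -8 + \left(-5\right) \left(-2\right) 2 = -8 + 10 \cdot 2 = -8 + 20 = 12$)
$I = 34102$ ($I = 10107 - \left(-12660 - 11335\right) = 10107 - -23995 = 10107 + 23995 = 34102$)
$Q{\left(R \right)} = \sqrt{14 + R}$ ($Q{\left(R \right)} = \sqrt{R + 14} = \sqrt{14 + R}$)
$\frac{Q{\left(G \right)}}{I} = \frac{\sqrt{14 + 12}}{34102} = \sqrt{26} \cdot \frac{1}{34102} = \frac{\sqrt{26}}{34102}$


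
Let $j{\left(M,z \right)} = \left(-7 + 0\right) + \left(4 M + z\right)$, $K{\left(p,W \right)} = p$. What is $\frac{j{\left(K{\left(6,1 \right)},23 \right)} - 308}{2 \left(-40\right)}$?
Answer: $\frac{67}{20} \approx 3.35$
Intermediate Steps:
$j{\left(M,z \right)} = -7 + z + 4 M$ ($j{\left(M,z \right)} = -7 + \left(z + 4 M\right) = -7 + z + 4 M$)
$\frac{j{\left(K{\left(6,1 \right)},23 \right)} - 308}{2 \left(-40\right)} = \frac{\left(-7 + 23 + 4 \cdot 6\right) - 308}{2 \left(-40\right)} = \frac{\left(-7 + 23 + 24\right) - 308}{-80} = \left(40 - 308\right) \left(- \frac{1}{80}\right) = \left(-268\right) \left(- \frac{1}{80}\right) = \frac{67}{20}$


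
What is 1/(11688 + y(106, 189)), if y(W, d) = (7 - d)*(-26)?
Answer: 1/16420 ≈ 6.0901e-5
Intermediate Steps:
y(W, d) = -182 + 26*d
1/(11688 + y(106, 189)) = 1/(11688 + (-182 + 26*189)) = 1/(11688 + (-182 + 4914)) = 1/(11688 + 4732) = 1/16420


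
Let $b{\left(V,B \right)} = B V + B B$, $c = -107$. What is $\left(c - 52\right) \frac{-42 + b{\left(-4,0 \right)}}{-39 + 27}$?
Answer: $- \frac{1113}{2} \approx -556.5$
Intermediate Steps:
$b{\left(V,B \right)} = B^{2} + B V$ ($b{\left(V,B \right)} = B V + B^{2} = B^{2} + B V$)
$\left(c - 52\right) \frac{-42 + b{\left(-4,0 \right)}}{-39 + 27} = \left(-107 - 52\right) \frac{-42 + 0 \left(0 - 4\right)}{-39 + 27} = - 159 \frac{-42 + 0 \left(-4\right)}{-12} = - 159 \left(-42 + 0\right) \left(- \frac{1}{12}\right) = - 159 \left(\left(-42\right) \left(- \frac{1}{12}\right)\right) = \left(-159\right) \frac{7}{2} = - \frac{1113}{2}$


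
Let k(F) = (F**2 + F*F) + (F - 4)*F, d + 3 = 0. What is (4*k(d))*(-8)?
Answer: -1248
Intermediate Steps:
d = -3 (d = -3 + 0 = -3)
k(F) = 2*F**2 + F*(-4 + F) (k(F) = (F**2 + F**2) + (-4 + F)*F = 2*F**2 + F*(-4 + F))
(4*k(d))*(-8) = (4*(-3*(-4 + 3*(-3))))*(-8) = (4*(-3*(-4 - 9)))*(-8) = (4*(-3*(-13)))*(-8) = (4*39)*(-8) = 156*(-8) = -1248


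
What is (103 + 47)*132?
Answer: 19800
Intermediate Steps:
(103 + 47)*132 = 150*132 = 19800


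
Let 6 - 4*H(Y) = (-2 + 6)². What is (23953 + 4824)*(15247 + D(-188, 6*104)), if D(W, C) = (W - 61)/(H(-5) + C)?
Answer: 545367977371/1243 ≈ 4.3875e+8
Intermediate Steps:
H(Y) = -5/2 (H(Y) = 3/2 - (-2 + 6)²/4 = 3/2 - ¼*4² = 3/2 - ¼*16 = 3/2 - 4 = -5/2)
D(W, C) = (-61 + W)/(-5/2 + C) (D(W, C) = (W - 61)/(-5/2 + C) = (-61 + W)/(-5/2 + C))
(23953 + 4824)*(15247 + D(-188, 6*104)) = (23953 + 4824)*(15247 + 2*(-61 - 188)/(-5 + 2*(6*104))) = 28777*(15247 + 2*(-249)/(-5 + 2*624)) = 28777*(15247 + 2*(-249)/(-5 + 1248)) = 28777*(15247 + 2*(-249)/1243) = 28777*(15247 + 2*(1/1243)*(-249)) = 28777*(15247 - 498/1243) = 28777*(18951523/1243) = 545367977371/1243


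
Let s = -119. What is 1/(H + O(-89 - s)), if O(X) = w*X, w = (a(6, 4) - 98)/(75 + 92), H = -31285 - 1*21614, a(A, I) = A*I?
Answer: -167/8836353 ≈ -1.8899e-5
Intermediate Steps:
H = -52899 (H = -31285 - 21614 = -52899)
w = -74/167 (w = (6*4 - 98)/(75 + 92) = (24 - 98)/167 = -74*1/167 = -74/167 ≈ -0.44311)
O(X) = -74*X/167
1/(H + O(-89 - s)) = 1/(-52899 - 74*(-89 - 1*(-119))/167) = 1/(-52899 - 74*(-89 + 119)/167) = 1/(-52899 - 74/167*30) = 1/(-52899 - 2220/167) = 1/(-8836353/167) = -167/8836353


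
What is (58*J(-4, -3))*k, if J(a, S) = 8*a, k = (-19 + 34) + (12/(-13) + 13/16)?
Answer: -359252/13 ≈ -27635.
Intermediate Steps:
k = 3097/208 (k = 15 + (12*(-1/13) + 13*(1/16)) = 15 + (-12/13 + 13/16) = 15 - 23/208 = 3097/208 ≈ 14.889)
(58*J(-4, -3))*k = (58*(8*(-4)))*(3097/208) = (58*(-32))*(3097/208) = -1856*3097/208 = -359252/13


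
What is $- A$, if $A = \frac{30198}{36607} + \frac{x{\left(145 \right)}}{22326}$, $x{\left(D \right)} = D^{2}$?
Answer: $- \frac{1443862723}{817287882} \approx -1.7667$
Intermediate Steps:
$A = \frac{1443862723}{817287882}$ ($A = \frac{30198}{36607} + \frac{145^{2}}{22326} = 30198 \cdot \frac{1}{36607} + 21025 \cdot \frac{1}{22326} = \frac{30198}{36607} + \frac{21025}{22326} = \frac{1443862723}{817287882} \approx 1.7667$)
$- A = \left(-1\right) \frac{1443862723}{817287882} = - \frac{1443862723}{817287882}$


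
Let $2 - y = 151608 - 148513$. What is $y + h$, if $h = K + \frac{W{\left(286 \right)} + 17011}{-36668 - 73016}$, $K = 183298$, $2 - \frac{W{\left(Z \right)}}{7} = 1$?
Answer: $\frac{9882794101}{54842} \approx 1.802 \cdot 10^{5}$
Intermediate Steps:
$W{\left(Z \right)} = 7$ ($W{\left(Z \right)} = 14 - 7 = 7$)
$h = \frac{10052420407}{54842}$ ($h = 183298 + \frac{7 + 17011}{-36668 - 73016} = 183298 + \frac{17018}{-109684} = 183298 + 17018 \left(- \frac{1}{109684}\right) = 183298 - \frac{8509}{54842} = \frac{10052420407}{54842} \approx 1.833 \cdot 10^{5}$)
$y = -3093$ ($y = 2 - \left(151608 - 148513\right) = 2 - 3095 = -3093$)
$y + h = -3093 + \frac{10052420407}{54842} = \frac{9882794101}{54842}$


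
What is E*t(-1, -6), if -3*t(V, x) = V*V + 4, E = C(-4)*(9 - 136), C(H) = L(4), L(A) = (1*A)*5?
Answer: 12700/3 ≈ 4233.3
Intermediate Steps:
L(A) = 5*A (L(A) = A*5 = 5*A)
C(H) = 20 (C(H) = 5*4 = 20)
E = -2540 (E = 20*(9 - 136) = 20*(-127) = -2540)
t(V, x) = -4/3 - V**2/3 (t(V, x) = -(V*V + 4)/3 = -(V**2 + 4)/3 = -(4 + V**2)/3 = -4/3 - V**2/3)
E*t(-1, -6) = -2540*(-4/3 - 1/3*(-1)**2) = -2540*(-4/3 - 1/3*1) = -2540*(-4/3 - 1/3) = -2540*(-5/3) = 12700/3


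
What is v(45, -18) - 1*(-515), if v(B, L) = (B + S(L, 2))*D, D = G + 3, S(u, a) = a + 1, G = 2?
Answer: 755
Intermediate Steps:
S(u, a) = 1 + a
D = 5 (D = 2 + 3 = 5)
v(B, L) = 15 + 5*B (v(B, L) = (B + (1 + 2))*5 = (B + 3)*5 = (3 + B)*5 = 15 + 5*B)
v(45, -18) - 1*(-515) = (15 + 5*45) - 1*(-515) = (15 + 225) + 515 = 240 + 515 = 755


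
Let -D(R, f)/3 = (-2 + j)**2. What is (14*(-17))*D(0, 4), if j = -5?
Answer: 34986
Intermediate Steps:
D(R, f) = -147 (D(R, f) = -3*(-2 - 5)**2 = -3*(-7)**2 = -3*49 = -147)
(14*(-17))*D(0, 4) = (14*(-17))*(-147) = -238*(-147) = 34986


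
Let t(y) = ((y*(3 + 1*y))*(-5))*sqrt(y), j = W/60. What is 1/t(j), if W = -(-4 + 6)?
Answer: -180*I*sqrt(30)/89 ≈ -11.078*I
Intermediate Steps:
W = -2 (W = -1*2 = -2)
j = -1/30 (j = -2/60 = -2*1/60 = -1/30 ≈ -0.033333)
t(y) = -5*y**(3/2)*(3 + y) (t(y) = ((y*(3 + y))*(-5))*sqrt(y) = (-5*y*(3 + y))*sqrt(y) = -5*y**(3/2)*(3 + y))
1/t(j) = 1/(5*(-1/30)**(3/2)*(-3 - 1*(-1/30))) = 1/(5*(-I*sqrt(30)/900)*(-3 + 1/30)) = 1/(5*(-I*sqrt(30)/900)*(-89/30)) = 1/(89*I*sqrt(30)/5400) = -180*I*sqrt(30)/89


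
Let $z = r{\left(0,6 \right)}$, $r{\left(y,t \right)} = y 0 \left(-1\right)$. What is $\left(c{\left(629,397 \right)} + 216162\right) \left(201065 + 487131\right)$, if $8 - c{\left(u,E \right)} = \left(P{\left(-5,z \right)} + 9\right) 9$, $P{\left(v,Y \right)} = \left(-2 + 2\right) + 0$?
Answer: $148711585444$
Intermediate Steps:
$r{\left(y,t \right)} = 0$ ($r{\left(y,t \right)} = 0 \left(-1\right) = 0$)
$z = 0$
$P{\left(v,Y \right)} = 0$ ($P{\left(v,Y \right)} = 0 + 0 = 0$)
$c{\left(u,E \right)} = -73$ ($c{\left(u,E \right)} = 8 - \left(0 + 9\right) 9 = 8 - 9 \cdot 9 = 8 - 81 = -73$)
$\left(c{\left(629,397 \right)} + 216162\right) \left(201065 + 487131\right) = \left(-73 + 216162\right) \left(201065 + 487131\right) = 216089 \cdot 688196 = 148711585444$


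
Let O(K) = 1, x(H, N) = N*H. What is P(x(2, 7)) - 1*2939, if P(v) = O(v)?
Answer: -2938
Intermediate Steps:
x(H, N) = H*N
P(v) = 1
P(x(2, 7)) - 1*2939 = 1 - 1*2939 = 1 - 2939 = -2938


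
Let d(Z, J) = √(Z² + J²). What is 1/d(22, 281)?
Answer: √79445/79445 ≈ 0.0035479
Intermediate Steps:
d(Z, J) = √(J² + Z²)
1/d(22, 281) = 1/(√(281² + 22²)) = 1/(√(78961 + 484)) = 1/(√79445) = √79445/79445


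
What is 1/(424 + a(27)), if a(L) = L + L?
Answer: 1/478 ≈ 0.0020920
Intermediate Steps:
a(L) = 2*L
1/(424 + a(27)) = 1/(424 + 2*27) = 1/(424 + 54) = 1/478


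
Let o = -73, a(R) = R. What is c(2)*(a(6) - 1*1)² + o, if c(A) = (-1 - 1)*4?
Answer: -273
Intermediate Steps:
c(A) = -8 (c(A) = -2*4 = -8)
c(2)*(a(6) - 1*1)² + o = -8*(6 - 1*1)² - 73 = -8*(6 - 1)² - 73 = -8*5² - 73 = -8*25 - 73 = -200 - 73 = -273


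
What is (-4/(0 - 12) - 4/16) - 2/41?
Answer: 17/492 ≈ 0.034553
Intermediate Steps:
(-4/(0 - 12) - 4/16) - 2/41 = (-4/(-12) - 4*1/16) + (1/41)*(-2) = (-4*(-1/12) - ¼) - 2/41 = (⅓ - ¼) - 2/41 = 1/12 - 2/41 = 17/492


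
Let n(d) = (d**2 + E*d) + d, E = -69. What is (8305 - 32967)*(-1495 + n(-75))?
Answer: -227630260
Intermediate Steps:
n(d) = d**2 - 68*d (n(d) = (d**2 - 69*d) + d = d**2 - 68*d)
(8305 - 32967)*(-1495 + n(-75)) = (8305 - 32967)*(-1495 - 75*(-68 - 75)) = -24662*(-1495 - 75*(-143)) = -24662*(-1495 + 10725) = -24662*9230 = -227630260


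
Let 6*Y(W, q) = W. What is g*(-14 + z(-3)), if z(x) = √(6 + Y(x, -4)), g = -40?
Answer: 560 - 20*√22 ≈ 466.19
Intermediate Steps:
Y(W, q) = W/6
z(x) = √(6 + x/6)
g*(-14 + z(-3)) = -40*(-14 + √(216 + 6*(-3))/6) = -40*(-14 + √(216 - 18)/6) = -40*(-14 + √198/6) = -40*(-14 + (3*√22)/6) = -40*(-14 + √22/2) = 560 - 20*√22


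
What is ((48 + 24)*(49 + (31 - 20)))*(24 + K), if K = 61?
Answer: 367200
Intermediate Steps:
((48 + 24)*(49 + (31 - 20)))*(24 + K) = ((48 + 24)*(49 + (31 - 20)))*(24 + 61) = (72*(49 + 11))*85 = (72*60)*85 = 4320*85 = 367200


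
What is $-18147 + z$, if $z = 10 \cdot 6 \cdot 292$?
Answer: $-627$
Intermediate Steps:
$z = 17520$ ($z = 60 \cdot 292 = 17520$)
$-18147 + z = -18147 + 17520 = -627$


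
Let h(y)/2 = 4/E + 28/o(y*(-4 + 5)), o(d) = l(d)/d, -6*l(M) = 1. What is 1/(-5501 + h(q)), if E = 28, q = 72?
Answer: -7/207849 ≈ -3.3678e-5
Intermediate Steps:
l(M) = -1/6 (l(M) = -1/6*1 = -1/6)
o(d) = -1/(6*d)
h(y) = 2/7 - 336*y (h(y) = 2*(4/28 + 28/((-1/(y*(-4 + 5))/6))) = 2*(4*(1/28) + 28/((-1/(6*y)))) = 2*(1/7 + 28/((-1/(6*y)))) = 2*(1/7 + 28*(-6*y)) = 2*(1/7 - 168*y) = 2/7 - 336*y)
1/(-5501 + h(q)) = 1/(-5501 + (2/7 - 336*72)) = 1/(-5501 + (2/7 - 24192)) = 1/(-5501 - 169342/7) = 1/(-207849/7) = -7/207849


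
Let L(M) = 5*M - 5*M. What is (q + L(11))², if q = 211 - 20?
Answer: 36481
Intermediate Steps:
q = 191
L(M) = 0
(q + L(11))² = (191 + 0)² = 191² = 36481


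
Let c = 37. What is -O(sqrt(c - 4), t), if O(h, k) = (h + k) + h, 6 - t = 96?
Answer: 90 - 2*sqrt(33) ≈ 78.511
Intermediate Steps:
t = -90 (t = 6 - 1*96 = 6 - 96 = -90)
O(h, k) = k + 2*h
-O(sqrt(c - 4), t) = -(-90 + 2*sqrt(37 - 4)) = -(-90 + 2*sqrt(33)) = 90 - 2*sqrt(33)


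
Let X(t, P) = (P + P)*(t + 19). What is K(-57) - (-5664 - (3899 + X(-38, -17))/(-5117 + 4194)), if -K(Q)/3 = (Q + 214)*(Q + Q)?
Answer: 54782889/923 ≈ 59353.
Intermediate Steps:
X(t, P) = 2*P*(19 + t) (X(t, P) = (2*P)*(19 + t) = 2*P*(19 + t))
K(Q) = -6*Q*(214 + Q) (K(Q) = -3*(Q + 214)*(Q + Q) = -3*(214 + Q)*2*Q = -6*Q*(214 + Q))
K(-57) - (-5664 - (3899 + X(-38, -17))/(-5117 + 4194)) = -6*(-57)*(214 - 57) - (-5664 - (3899 + 2*(-17)*(19 - 38))/(-5117 + 4194)) = -6*(-57)*157 - (-5664 - (3899 + 2*(-17)*(-19))/(-923)) = 53694 - (-5664 - (3899 + 646)*(-1)/923) = 53694 - (-5664 - 4545*(-1)/923) = 53694 - (-5664 - 1*(-4545/923)) = 53694 - (-5664 + 4545/923) = 53694 - 1*(-5223327/923) = 53694 + 5223327/923 = 54782889/923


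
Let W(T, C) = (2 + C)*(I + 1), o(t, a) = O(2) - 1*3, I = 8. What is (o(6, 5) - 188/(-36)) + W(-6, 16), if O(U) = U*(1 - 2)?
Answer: 1460/9 ≈ 162.22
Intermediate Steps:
O(U) = -U (O(U) = U*(-1) = -U)
o(t, a) = -5 (o(t, a) = -1*2 - 1*3 = -2 - 3 = -5)
W(T, C) = 18 + 9*C (W(T, C) = (2 + C)*(8 + 1) = (2 + C)*9 = 18 + 9*C)
(o(6, 5) - 188/(-36)) + W(-6, 16) = (-5 - 188/(-36)) + (18 + 9*16) = (-5 - 188*(-1)/36) + (18 + 144) = (-5 - 1*(-47/9)) + 162 = (-5 + 47/9) + 162 = 2/9 + 162 = 1460/9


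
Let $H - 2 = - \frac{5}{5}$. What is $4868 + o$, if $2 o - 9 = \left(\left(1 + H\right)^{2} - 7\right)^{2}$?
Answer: $4877$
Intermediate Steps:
$H = 1$ ($H = 2 - \frac{5}{5} = 2 - 1 = 1$)
$o = 9$ ($o = \frac{9}{2} + \frac{\left(\left(1 + 1\right)^{2} - 7\right)^{2}}{2} = \frac{9}{2} + \frac{\left(2^{2} - 7\right)^{2}}{2} = \frac{9}{2} + \frac{\left(4 - 7\right)^{2}}{2} = \frac{9}{2} + \frac{\left(-3\right)^{2}}{2} = \frac{9}{2} + \frac{1}{2} \cdot 9 = \frac{9}{2} + \frac{9}{2} = 9$)
$4868 + o = 4868 + 9 = 4877$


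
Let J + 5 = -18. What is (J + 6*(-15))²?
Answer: 12769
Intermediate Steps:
J = -23 (J = -5 - 18 = -23)
(J + 6*(-15))² = (-23 + 6*(-15))² = (-23 - 90)² = (-113)² = 12769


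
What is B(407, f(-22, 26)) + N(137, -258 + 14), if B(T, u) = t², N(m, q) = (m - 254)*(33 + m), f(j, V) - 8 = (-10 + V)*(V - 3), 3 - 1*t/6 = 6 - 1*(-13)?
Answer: -10674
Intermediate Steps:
t = -96 (t = 18 - 6*(6 - 1*(-13)) = 18 - 6*(6 + 13) = 18 - 6*19 = 18 - 114 = -96)
f(j, V) = 8 + (-10 + V)*(-3 + V) (f(j, V) = 8 + (-10 + V)*(V - 3) = 8 + (-10 + V)*(-3 + V))
N(m, q) = (-254 + m)*(33 + m)
B(T, u) = 9216 (B(T, u) = (-96)² = 9216)
B(407, f(-22, 26)) + N(137, -258 + 14) = 9216 + (-8382 + 137² - 221*137) = 9216 + (-8382 + 18769 - 30277) = 9216 - 19890 = -10674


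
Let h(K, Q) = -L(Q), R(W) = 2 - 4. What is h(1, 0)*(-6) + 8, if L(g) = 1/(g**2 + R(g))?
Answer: 5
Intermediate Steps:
R(W) = -2
L(g) = 1/(-2 + g**2) (L(g) = 1/(g**2 - 2) = 1/(-2 + g**2))
h(K, Q) = -1/(-2 + Q**2)
h(1, 0)*(-6) + 8 = -1/(-2 + 0**2)*(-6) + 8 = -1/(-2 + 0)*(-6) + 8 = -1/(-2)*(-6) + 8 = -1*(-1/2)*(-6) + 8 = (1/2)*(-6) + 8 = -3 + 8 = 5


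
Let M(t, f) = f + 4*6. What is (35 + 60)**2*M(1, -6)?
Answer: 162450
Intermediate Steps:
M(t, f) = 24 + f (M(t, f) = f + 24 = 24 + f)
(35 + 60)**2*M(1, -6) = (35 + 60)**2*(24 - 6) = 95**2*18 = 9025*18 = 162450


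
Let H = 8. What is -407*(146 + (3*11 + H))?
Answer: -76109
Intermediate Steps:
-407*(146 + (3*11 + H)) = -407*(146 + (3*11 + 8)) = -407*(146 + (33 + 8)) = -407*(146 + 41) = -407*187 = -76109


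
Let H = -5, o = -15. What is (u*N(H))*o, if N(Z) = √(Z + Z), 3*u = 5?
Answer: -25*I*√10 ≈ -79.057*I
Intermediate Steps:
u = 5/3 (u = (⅓)*5 = 5/3 ≈ 1.6667)
N(Z) = √2*√Z (N(Z) = √(2*Z) = √2*√Z)
(u*N(H))*o = (5*(√2*√(-5))/3)*(-15) = (5*(√2*(I*√5))/3)*(-15) = (5*(I*√10)/3)*(-15) = (5*I*√10/3)*(-15) = -25*I*√10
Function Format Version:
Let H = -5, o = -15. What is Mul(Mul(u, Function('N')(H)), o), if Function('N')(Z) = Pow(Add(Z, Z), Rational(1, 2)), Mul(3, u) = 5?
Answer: Mul(-25, I, Pow(10, Rational(1, 2))) ≈ Mul(-79.057, I)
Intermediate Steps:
u = Rational(5, 3) (u = Mul(Rational(1, 3), 5) = Rational(5, 3) ≈ 1.6667)
Function('N')(Z) = Mul(Pow(2, Rational(1, 2)), Pow(Z, Rational(1, 2))) (Function('N')(Z) = Pow(Mul(2, Z), Rational(1, 2)) = Mul(Pow(2, Rational(1, 2)), Pow(Z, Rational(1, 2))))
Mul(Mul(u, Function('N')(H)), o) = Mul(Mul(Rational(5, 3), Mul(Pow(2, Rational(1, 2)), Pow(-5, Rational(1, 2)))), -15) = Mul(Mul(Rational(5, 3), Mul(Pow(2, Rational(1, 2)), Mul(I, Pow(5, Rational(1, 2))))), -15) = Mul(Mul(Rational(5, 3), Mul(I, Pow(10, Rational(1, 2)))), -15) = Mul(Mul(Rational(5, 3), I, Pow(10, Rational(1, 2))), -15) = Mul(-25, I, Pow(10, Rational(1, 2)))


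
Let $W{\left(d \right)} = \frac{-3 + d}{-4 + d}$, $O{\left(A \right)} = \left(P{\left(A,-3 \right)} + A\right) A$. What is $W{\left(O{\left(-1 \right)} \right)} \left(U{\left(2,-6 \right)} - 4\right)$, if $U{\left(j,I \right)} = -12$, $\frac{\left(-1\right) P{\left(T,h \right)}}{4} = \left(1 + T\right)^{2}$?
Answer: $- \frac{32}{3} \approx -10.667$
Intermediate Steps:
$P{\left(T,h \right)} = - 4 \left(1 + T\right)^{2}$
$O{\left(A \right)} = A \left(A - 4 \left(1 + A\right)^{2}\right)$ ($O{\left(A \right)} = \left(- 4 \left(1 + A\right)^{2} + A\right) A = \left(A - 4 \left(1 + A\right)^{2}\right) A = A \left(A - 4 \left(1 + A\right)^{2}\right)$)
$W{\left(d \right)} = \frac{-3 + d}{-4 + d}$
$W{\left(O{\left(-1 \right)} \right)} \left(U{\left(2,-6 \right)} - 4\right) = \frac{-3 - \left(-1 - 4 \left(1 - 1\right)^{2}\right)}{-4 - \left(-1 - 4 \left(1 - 1\right)^{2}\right)} \left(-12 - 4\right) = \frac{-3 - \left(-1 - 4 \cdot 0^{2}\right)}{-4 - \left(-1 - 4 \cdot 0^{2}\right)} \left(-16\right) = \frac{-3 - \left(-1 - 0\right)}{-4 - \left(-1 - 0\right)} \left(-16\right) = \frac{-3 - \left(-1 + 0\right)}{-4 - \left(-1 + 0\right)} \left(-16\right) = \frac{-3 - -1}{-4 - -1} \left(-16\right) = \frac{-3 + 1}{-4 + 1} \left(-16\right) = \frac{1}{-3} \left(-2\right) \left(-16\right) = \left(- \frac{1}{3}\right) \left(-2\right) \left(-16\right) = \frac{2}{3} \left(-16\right) = - \frac{32}{3}$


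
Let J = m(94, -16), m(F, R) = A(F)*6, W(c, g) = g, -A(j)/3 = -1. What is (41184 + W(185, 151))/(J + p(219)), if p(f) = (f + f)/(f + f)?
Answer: 41335/19 ≈ 2175.5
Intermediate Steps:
A(j) = 3 (A(j) = -3*(-1) = 3)
p(f) = 1 (p(f) = (2*f)/((2*f)) = (2*f)*(1/(2*f)) = 1)
m(F, R) = 18 (m(F, R) = 3*6 = 18)
J = 18
(41184 + W(185, 151))/(J + p(219)) = (41184 + 151)/(18 + 1) = 41335/19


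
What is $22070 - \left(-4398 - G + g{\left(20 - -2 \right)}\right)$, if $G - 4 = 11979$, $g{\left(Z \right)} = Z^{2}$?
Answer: $37967$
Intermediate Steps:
$G = 11983$ ($G = 4 + 11979 = 11983$)
$22070 - \left(-4398 - G + g{\left(20 - -2 \right)}\right) = 22070 + \left(\left(4398 - \left(20 - -2\right)^{2}\right) + 11983\right) = 22070 + \left(\left(4398 - \left(20 + 2\right)^{2}\right) + 11983\right) = 22070 + \left(\left(4398 - 22^{2}\right) + 11983\right) = 22070 + \left(\left(4398 - 484\right) + 11983\right) = 22070 + \left(3914 + 11983\right) = 22070 + 15897 = 37967$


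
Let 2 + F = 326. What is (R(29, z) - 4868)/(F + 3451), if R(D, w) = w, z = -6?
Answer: -4874/3775 ≈ -1.2911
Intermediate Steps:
F = 324 (F = -2 + 326 = 324)
(R(29, z) - 4868)/(F + 3451) = (-6 - 4868)/(324 + 3451) = -4874/3775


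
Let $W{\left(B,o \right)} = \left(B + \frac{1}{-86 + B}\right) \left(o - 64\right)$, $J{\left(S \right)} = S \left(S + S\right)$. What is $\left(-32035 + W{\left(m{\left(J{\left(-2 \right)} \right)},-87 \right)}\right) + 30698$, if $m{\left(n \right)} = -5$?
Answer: $- \frac{52811}{91} \approx -580.34$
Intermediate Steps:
$J{\left(S \right)} = 2 S^{2}$ ($J{\left(S \right)} = S 2 S = 2 S^{2}$)
$W{\left(B,o \right)} = \left(-64 + o\right) \left(B + \frac{1}{-86 + B}\right)$ ($W{\left(B,o \right)} = \left(B + \frac{1}{-86 + B}\right) \left(-64 + o\right) = \left(-64 + o\right) \left(B + \frac{1}{-86 + B}\right)$)
$\left(-32035 + W{\left(m{\left(J{\left(-2 \right)} \right)},-87 \right)}\right) + 30698 = \left(-32035 + \frac{-64 - 87 - 64 \left(-5\right)^{2} + 5504 \left(-5\right) - 87 \left(-5\right)^{2} - \left(-430\right) \left(-87\right)}{-86 - 5}\right) + 30698 = \left(-32035 + \frac{-64 - 87 - 1600 - 27520 - 2175 - 37410}{-91}\right) + 30698 = \left(-32035 - \frac{-64 - 87 - 1600 - 27520 - 2175 - 37410}{91}\right) + 30698 = \left(-32035 - - \frac{68856}{91}\right) + 30698 = \left(-32035 + \frac{68856}{91}\right) + 30698 = - \frac{2846329}{91} + 30698 = - \frac{52811}{91}$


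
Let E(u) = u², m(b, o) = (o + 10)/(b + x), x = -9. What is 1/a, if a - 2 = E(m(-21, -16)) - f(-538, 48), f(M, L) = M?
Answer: 25/13501 ≈ 0.0018517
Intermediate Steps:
m(b, o) = (10 + o)/(-9 + b) (m(b, o) = (o + 10)/(b - 9) = (10 + o)/(-9 + b))
a = 13501/25 (a = 2 + (((10 - 16)/(-9 - 21))² - 1*(-538)) = 2 + ((-6/(-30))² + 538) = 2 + ((-1/30*(-6))² + 538) = 2 + ((⅕)² + 538) = 2 + (1/25 + 538) = 2 + 13451/25 = 13501/25 ≈ 540.04)
1/a = 1/(13501/25) = 25/13501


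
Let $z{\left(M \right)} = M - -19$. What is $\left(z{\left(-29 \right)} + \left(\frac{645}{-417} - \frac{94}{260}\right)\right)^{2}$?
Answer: $\frac{46303723489}{326524900} \approx 141.81$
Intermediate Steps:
$z{\left(M \right)} = 19 + M$ ($z{\left(M \right)} = M + 19 = 19 + M$)
$\left(z{\left(-29 \right)} + \left(\frac{645}{-417} - \frac{94}{260}\right)\right)^{2} = \left(\left(19 - 29\right) + \left(\frac{645}{-417} - \frac{94}{260}\right)\right)^{2} = \left(-10 + \left(645 \left(- \frac{1}{417}\right) - \frac{47}{130}\right)\right)^{2} = \left(-10 - \frac{34483}{18070}\right)^{2} = \left(- \frac{215183}{18070}\right)^{2} = \frac{46303723489}{326524900}$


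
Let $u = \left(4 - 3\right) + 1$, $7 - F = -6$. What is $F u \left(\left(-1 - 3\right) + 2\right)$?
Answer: $-52$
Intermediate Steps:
$F = 13$ ($F = 7 - -6 = 7 + 6 = 13$)
$u = 2$ ($u = 1 + 1 = 2$)
$F u \left(\left(-1 - 3\right) + 2\right) = 13 \cdot 2 \left(\left(-1 - 3\right) + 2\right) = 26 \left(-4 + 2\right) = 26 \left(-2\right) = -52$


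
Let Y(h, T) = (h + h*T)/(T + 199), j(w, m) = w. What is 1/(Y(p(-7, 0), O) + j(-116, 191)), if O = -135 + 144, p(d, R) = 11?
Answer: -104/12009 ≈ -0.0086602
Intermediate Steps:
O = 9
Y(h, T) = (h + T*h)/(199 + T)
1/(Y(p(-7, 0), O) + j(-116, 191)) = 1/(11*(1 + 9)/(199 + 9) - 116) = 1/(11*10/208 - 116) = 1/(11*(1/208)*10 - 116) = 1/(55/104 - 116) = 1/(-12009/104) = -104/12009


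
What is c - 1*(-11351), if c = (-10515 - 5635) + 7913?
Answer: 3114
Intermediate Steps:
c = -8237 (c = -16150 + 7913 = -8237)
c - 1*(-11351) = -8237 - 1*(-11351) = -8237 + 11351 = 3114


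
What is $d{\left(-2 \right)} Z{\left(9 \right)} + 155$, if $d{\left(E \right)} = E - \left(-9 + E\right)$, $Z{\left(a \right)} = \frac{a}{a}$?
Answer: $164$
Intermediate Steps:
$Z{\left(a \right)} = 1$
$d{\left(E \right)} = 9$
$d{\left(-2 \right)} Z{\left(9 \right)} + 155 = 9 \cdot 1 + 155 = 9 + 155 = 164$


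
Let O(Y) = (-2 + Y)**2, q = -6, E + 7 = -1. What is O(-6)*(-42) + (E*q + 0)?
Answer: -2640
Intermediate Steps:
E = -8 (E = -7 - 1 = -8)
O(-6)*(-42) + (E*q + 0) = (-2 - 6)**2*(-42) + (-8*(-6) + 0) = (-8)**2*(-42) + (48 + 0) = 64*(-42) + 48 = -2688 + 48 = -2640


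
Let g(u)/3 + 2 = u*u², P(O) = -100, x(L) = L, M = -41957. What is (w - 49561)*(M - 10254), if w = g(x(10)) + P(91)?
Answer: 2436530737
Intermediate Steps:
g(u) = -6 + 3*u³ (g(u) = -6 + 3*(u*u²) = -6 + 3*u³)
w = 2894 (w = (-6 + 3*10³) - 100 = (-6 + 3*1000) - 100 = (-6 + 3000) - 100 = 2994 - 100 = 2894)
(w - 49561)*(M - 10254) = (2894 - 49561)*(-41957 - 10254) = -46667*(-52211) = 2436530737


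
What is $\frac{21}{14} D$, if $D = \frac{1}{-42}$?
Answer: $- \frac{1}{28} \approx -0.035714$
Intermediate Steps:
$D = - \frac{1}{42} \approx -0.02381$
$\frac{21}{14} D = \frac{21}{14} \left(- \frac{1}{42}\right) = 21 \cdot \frac{1}{14} \left(- \frac{1}{42}\right) = \frac{3}{2} \left(- \frac{1}{42}\right) = - \frac{1}{28}$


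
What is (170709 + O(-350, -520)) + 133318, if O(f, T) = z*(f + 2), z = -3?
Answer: 305071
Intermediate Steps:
O(f, T) = -6 - 3*f (O(f, T) = -3*(f + 2) = -3*(2 + f) = -6 - 3*f)
(170709 + O(-350, -520)) + 133318 = (170709 + (-6 - 3*(-350))) + 133318 = (170709 + (-6 + 1050)) + 133318 = (170709 + 1044) + 133318 = 171753 + 133318 = 305071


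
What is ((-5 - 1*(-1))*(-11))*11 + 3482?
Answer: 3966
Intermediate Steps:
((-5 - 1*(-1))*(-11))*11 + 3482 = ((-5 + 1)*(-11))*11 + 3482 = -4*(-11)*11 + 3482 = 44*11 + 3482 = 484 + 3482 = 3966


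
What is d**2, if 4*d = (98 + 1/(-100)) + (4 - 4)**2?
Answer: 96020401/160000 ≈ 600.13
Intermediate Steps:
d = 9799/400 (d = ((98 + 1/(-100)) + (4 - 4)**2)/4 = ((98 - 1/100) + 0**2)/4 = (9799/100 + 0)/4 = (1/4)*(9799/100) = 9799/400 ≈ 24.497)
d**2 = (9799/400)**2 = 96020401/160000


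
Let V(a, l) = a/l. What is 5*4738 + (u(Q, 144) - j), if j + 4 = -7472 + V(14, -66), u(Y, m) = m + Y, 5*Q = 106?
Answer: 5169683/165 ≈ 31331.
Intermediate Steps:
Q = 106/5 (Q = (⅕)*106 = 106/5 ≈ 21.200)
u(Y, m) = Y + m
j = -246715/33 (j = -4 + (-7472 + 14/(-66)) = -4 + (-7472 + 14*(-1/66)) = -4 + (-7472 - 7/33) = -4 - 246583/33 = -246715/33 ≈ -7476.2)
5*4738 + (u(Q, 144) - j) = 5*4738 + ((106/5 + 144) - 1*(-246715/33)) = 23690 + (826/5 + 246715/33) = 23690 + 1260833/165 = 5169683/165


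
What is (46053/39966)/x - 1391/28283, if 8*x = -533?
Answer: -6675174715/100413502579 ≈ -0.066477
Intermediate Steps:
x = -533/8 (x = (⅛)*(-533) = -533/8 ≈ -66.625)
(46053/39966)/x - 1391/28283 = (46053/39966)/(-533/8) - 1391/28283 = (46053*(1/39966))*(-8/533) - 1391*1/28283 = (15351/13322)*(-8/533) - 1391/28283 = -61404/3550313 - 1391/28283 = -6675174715/100413502579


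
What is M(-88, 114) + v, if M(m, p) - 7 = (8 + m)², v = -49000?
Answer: -42593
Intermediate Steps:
M(m, p) = 7 + (8 + m)²
M(-88, 114) + v = (7 + (8 - 88)²) - 49000 = (7 + (-80)²) - 49000 = (7 + 6400) - 49000 = 6407 - 49000 = -42593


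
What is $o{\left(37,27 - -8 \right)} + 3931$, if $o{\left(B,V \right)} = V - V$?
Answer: $3931$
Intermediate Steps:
$o{\left(B,V \right)} = 0$
$o{\left(37,27 - -8 \right)} + 3931 = 0 + 3931 = 3931$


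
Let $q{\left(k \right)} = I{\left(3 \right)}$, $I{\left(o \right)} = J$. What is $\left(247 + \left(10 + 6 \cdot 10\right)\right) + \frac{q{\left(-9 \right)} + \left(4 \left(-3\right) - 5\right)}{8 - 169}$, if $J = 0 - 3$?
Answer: $\frac{51057}{161} \approx 317.12$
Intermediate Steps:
$J = -3$ ($J = 0 - 3 = -3$)
$I{\left(o \right)} = -3$
$q{\left(k \right)} = -3$
$\left(247 + \left(10 + 6 \cdot 10\right)\right) + \frac{q{\left(-9 \right)} + \left(4 \left(-3\right) - 5\right)}{8 - 169} = \left(247 + \left(10 + 6 \cdot 10\right)\right) + \frac{-3 + \left(4 \left(-3\right) - 5\right)}{8 - 169} = \left(247 + \left(10 + 60\right)\right) + \frac{-3 - 17}{-161} = \left(247 + 70\right) + \left(-3 - 17\right) \left(- \frac{1}{161}\right) = 317 - - \frac{20}{161} = 317 + \frac{20}{161} = \frac{51057}{161}$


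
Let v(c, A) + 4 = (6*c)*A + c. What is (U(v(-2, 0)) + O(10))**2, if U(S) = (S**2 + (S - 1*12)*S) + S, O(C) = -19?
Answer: 14161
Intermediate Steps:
v(c, A) = -4 + c + 6*A*c (v(c, A) = -4 + ((6*c)*A + c) = -4 + (6*A*c + c) = -4 + (c + 6*A*c) = -4 + c + 6*A*c)
U(S) = S + S**2 + S*(-12 + S) (U(S) = (S**2 + (S - 12)*S) + S = (S**2 + (-12 + S)*S) + S = (S**2 + S*(-12 + S)) + S = S + S**2 + S*(-12 + S))
(U(v(-2, 0)) + O(10))**2 = ((-4 - 2 + 6*0*(-2))*(-11 + 2*(-4 - 2 + 6*0*(-2))) - 19)**2 = ((-4 - 2 + 0)*(-11 + 2*(-4 - 2 + 0)) - 19)**2 = (-6*(-11 + 2*(-6)) - 19)**2 = (-6*(-11 - 12) - 19)**2 = (-6*(-23) - 19)**2 = (138 - 19)**2 = 119**2 = 14161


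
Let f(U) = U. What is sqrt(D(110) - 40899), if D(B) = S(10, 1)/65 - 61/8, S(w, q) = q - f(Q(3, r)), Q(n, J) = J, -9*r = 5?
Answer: I*sqrt(24887576090)/780 ≈ 202.25*I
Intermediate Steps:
r = -5/9 (r = -1/9*5 = -5/9 ≈ -0.55556)
S(w, q) = 5/9 + q (S(w, q) = q - 1*(-5/9) = q + 5/9 = 5/9 + q)
D(B) = -35573/4680 (D(B) = (5/9 + 1)/65 - 61/8 = (14/9)*(1/65) - 61*1/8 = 14/585 - 61/8 = -35573/4680)
sqrt(D(110) - 40899) = sqrt(-35573/4680 - 40899) = sqrt(-191442893/4680) = I*sqrt(24887576090)/780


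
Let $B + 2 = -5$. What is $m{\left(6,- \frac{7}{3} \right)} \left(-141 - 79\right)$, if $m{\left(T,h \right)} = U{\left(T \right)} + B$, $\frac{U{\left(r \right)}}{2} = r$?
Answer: $-1100$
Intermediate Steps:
$B = -7$ ($B = -2 - 5 = -7$)
$U{\left(r \right)} = 2 r$
$m{\left(T,h \right)} = -7 + 2 T$ ($m{\left(T,h \right)} = 2 T - 7 = -7 + 2 T$)
$m{\left(6,- \frac{7}{3} \right)} \left(-141 - 79\right) = \left(-7 + 2 \cdot 6\right) \left(-141 - 79\right) = \left(-7 + 12\right) \left(-220\right) = 5 \left(-220\right) = -1100$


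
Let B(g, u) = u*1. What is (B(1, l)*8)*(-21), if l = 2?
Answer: -336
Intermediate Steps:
B(g, u) = u
(B(1, l)*8)*(-21) = (2*8)*(-21) = 16*(-21) = -336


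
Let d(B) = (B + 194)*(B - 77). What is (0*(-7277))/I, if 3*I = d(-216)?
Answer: 0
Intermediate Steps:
d(B) = (-77 + B)*(194 + B) (d(B) = (194 + B)*(-77 + B) = (-77 + B)*(194 + B))
I = 6446/3 (I = (-14938 + (-216)² + 117*(-216))/3 = (-14938 + 46656 - 25272)/3 = (⅓)*6446 = 6446/3 ≈ 2148.7)
(0*(-7277))/I = (0*(-7277))/(6446/3) = 0*(3/6446) = 0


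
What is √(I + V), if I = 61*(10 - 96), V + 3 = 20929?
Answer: 56*√5 ≈ 125.22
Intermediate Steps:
V = 20926 (V = -3 + 20929 = 20926)
I = -5246 (I = 61*(-86) = -5246)
√(I + V) = √(-5246 + 20926) = √15680 = 56*√5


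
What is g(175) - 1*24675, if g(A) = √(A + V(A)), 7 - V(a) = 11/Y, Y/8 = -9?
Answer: -24675 + √26230/12 ≈ -24662.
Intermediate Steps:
Y = -72 (Y = 8*(-9) = -72)
V(a) = 515/72 (V(a) = 7 - 11/(-72) = 7 - 11*(-1)/72 = 7 - 1*(-11/72) = 7 + 11/72 = 515/72)
g(A) = √(515/72 + A) (g(A) = √(A + 515/72) = √(515/72 + A))
g(175) - 1*24675 = √(1030 + 144*175)/12 - 1*24675 = √(1030 + 25200)/12 - 24675 = √26230/12 - 24675 = -24675 + √26230/12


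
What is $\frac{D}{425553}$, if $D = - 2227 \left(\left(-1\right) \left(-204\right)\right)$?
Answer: $- \frac{151436}{141851} \approx -1.0676$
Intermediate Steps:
$D = -454308$ ($D = \left(-2227\right) 204 = -454308$)
$\frac{D}{425553} = - \frac{454308}{425553} = \left(-454308\right) \frac{1}{425553} = - \frac{151436}{141851}$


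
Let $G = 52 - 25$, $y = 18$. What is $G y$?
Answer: $486$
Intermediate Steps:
$G = 27$ ($G = 52 - 25 = 27$)
$G y = 27 \cdot 18 = 486$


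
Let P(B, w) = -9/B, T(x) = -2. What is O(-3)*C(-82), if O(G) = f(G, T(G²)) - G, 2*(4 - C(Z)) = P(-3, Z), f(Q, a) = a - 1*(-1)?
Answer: 5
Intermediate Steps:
f(Q, a) = 1 + a (f(Q, a) = a + 1 = 1 + a)
C(Z) = 5/2 (C(Z) = 4 - (-9)/(2*(-3)) = 4 - (-9)*(-1)/(2*3) = 4 - ½*3 = 4 - 3/2 = 5/2)
O(G) = -1 - G (O(G) = (1 - 2) - G = -1 - G)
O(-3)*C(-82) = (-1 - 1*(-3))*(5/2) = (-1 + 3)*(5/2) = 2*(5/2) = 5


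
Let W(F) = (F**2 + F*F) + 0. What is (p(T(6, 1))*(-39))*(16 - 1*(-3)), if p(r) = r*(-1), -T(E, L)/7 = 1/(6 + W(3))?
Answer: -1729/8 ≈ -216.13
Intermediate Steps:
W(F) = 2*F**2 (W(F) = (F**2 + F**2) + 0 = 2*F**2 + 0 = 2*F**2)
T(E, L) = -7/24 (T(E, L) = -7/(6 + 2*3**2) = -7/(6 + 2*9) = -7/(6 + 18) = -7/24)
p(r) = -r
(p(T(6, 1))*(-39))*(16 - 1*(-3)) = (-1*(-7/24)*(-39))*(16 - 1*(-3)) = ((7/24)*(-39))*(16 + 3) = -91/8*19 = -1729/8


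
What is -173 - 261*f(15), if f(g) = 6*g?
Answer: -23663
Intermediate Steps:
-173 - 261*f(15) = -173 - 1566*15 = -173 - 261*90 = -173 - 23490 = -23663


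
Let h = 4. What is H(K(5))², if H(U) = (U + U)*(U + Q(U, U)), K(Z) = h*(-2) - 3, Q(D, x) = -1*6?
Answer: 139876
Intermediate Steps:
Q(D, x) = -6
K(Z) = -11 (K(Z) = 4*(-2) - 3 = -8 - 3 = -11)
H(U) = 2*U*(-6 + U) (H(U) = (U + U)*(U - 6) = (2*U)*(-6 + U) = 2*U*(-6 + U))
H(K(5))² = (2*(-11)*(-6 - 11))² = (2*(-11)*(-17))² = 374² = 139876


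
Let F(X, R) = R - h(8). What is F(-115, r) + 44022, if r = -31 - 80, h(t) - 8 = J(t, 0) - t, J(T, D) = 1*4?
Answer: 43907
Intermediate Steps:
J(T, D) = 4
h(t) = 12 - t (h(t) = 8 + (4 - t) = 12 - t)
r = -111
F(X, R) = -4 + R (F(X, R) = R - (12 - 1*8) = R - (12 - 8) = R - 1*4 = R - 4 = -4 + R)
F(-115, r) + 44022 = (-4 - 111) + 44022 = -115 + 44022 = 43907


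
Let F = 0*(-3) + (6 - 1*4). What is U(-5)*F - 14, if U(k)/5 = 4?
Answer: 26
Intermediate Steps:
F = 2 (F = 0 + (6 - 4) = 0 + 2 = 2)
U(k) = 20 (U(k) = 5*4 = 20)
U(-5)*F - 14 = 20*2 - 14 = 40 - 14 = 26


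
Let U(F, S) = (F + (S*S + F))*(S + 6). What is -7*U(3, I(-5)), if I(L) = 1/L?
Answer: -30653/125 ≈ -245.22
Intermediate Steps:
U(F, S) = (6 + S)*(S² + 2*F) (U(F, S) = (F + (S² + F))*(6 + S) = (F + (F + S²))*(6 + S) = (S² + 2*F)*(6 + S) = (6 + S)*(S² + 2*F))
-7*U(3, I(-5)) = -7*((1/(-5))³ + 6*(1/(-5))² + 12*3 + 2*3/(-5)) = -7*((-⅕)³ + 6*(-⅕)² + 36 + 2*3*(-⅕)) = -7*(-1/125 + 6*(1/25) + 36 - 6/5) = -7*(-1/125 + 6/25 + 36 - 6/5) = -7*4379/125 = -30653/125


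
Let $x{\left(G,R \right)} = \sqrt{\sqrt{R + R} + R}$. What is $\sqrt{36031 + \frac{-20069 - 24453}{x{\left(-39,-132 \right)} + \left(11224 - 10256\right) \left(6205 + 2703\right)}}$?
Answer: $\sqrt{\frac{310693250742 + 36031 \sqrt{2} \sqrt{-66 + i \sqrt{66}}}{8622944 + \sqrt{2} \sqrt{-66 + i \sqrt{66}}}} \approx 189.82 + 1.0 \cdot 10^{-11} i$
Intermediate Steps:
$x{\left(G,R \right)} = \sqrt{R + \sqrt{2} \sqrt{R}}$ ($x{\left(G,R \right)} = \sqrt{\sqrt{2 R} + R} = \sqrt{\sqrt{2} \sqrt{R} + R} = \sqrt{R + \sqrt{2} \sqrt{R}}$)
$\sqrt{36031 + \frac{-20069 - 24453}{x{\left(-39,-132 \right)} + \left(11224 - 10256\right) \left(6205 + 2703\right)}} = \sqrt{36031 + \frac{-20069 - 24453}{\sqrt{-132 + \sqrt{2} \sqrt{-132}} + \left(11224 - 10256\right) \left(6205 + 2703\right)}} = \sqrt{36031 - \frac{44522}{\sqrt{-132 + \sqrt{2} \cdot 2 i \sqrt{33}} + 968 \cdot 8908}} = \sqrt{36031 - \frac{44522}{\sqrt{-132 + 2 i \sqrt{66}} + 8622944}} = \sqrt{36031 - \frac{44522}{8622944 + \sqrt{-132 + 2 i \sqrt{66}}}}$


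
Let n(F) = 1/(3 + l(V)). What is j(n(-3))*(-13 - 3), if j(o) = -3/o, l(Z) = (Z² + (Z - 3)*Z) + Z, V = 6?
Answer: 3024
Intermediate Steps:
l(Z) = Z + Z² + Z*(-3 + Z) (l(Z) = (Z² + (-3 + Z)*Z) + Z = (Z² + Z*(-3 + Z)) + Z = Z + Z² + Z*(-3 + Z))
n(F) = 1/63 (n(F) = 1/(3 + 2*6*(-1 + 6)) = 1/(3 + 2*6*5) = 1/(3 + 60) = 1/63)
j(n(-3))*(-13 - 3) = (-3/1/63)*(-13 - 3) = -3*63*(-16) = -189*(-16) = 3024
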